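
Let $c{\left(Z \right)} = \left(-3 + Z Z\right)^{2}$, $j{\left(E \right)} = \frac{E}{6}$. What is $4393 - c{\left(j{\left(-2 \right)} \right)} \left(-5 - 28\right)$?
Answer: $\frac{126047}{27} \approx 4668.4$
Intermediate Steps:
$j{\left(E \right)} = \frac{E}{6}$ ($j{\left(E \right)} = E \frac{1}{6} = \frac{E}{6}$)
$c{\left(Z \right)} = \left(-3 + Z^{2}\right)^{2}$
$4393 - c{\left(j{\left(-2 \right)} \right)} \left(-5 - 28\right) = 4393 - \left(-3 + \left(\frac{1}{6} \left(-2\right)\right)^{2}\right)^{2} \left(-5 - 28\right) = 4393 - \left(-3 + \left(- \frac{1}{3}\right)^{2}\right)^{2} \left(-33\right) = 4393 - \left(-3 + \frac{1}{9}\right)^{2} \left(-33\right) = 4393 - \left(- \frac{26}{9}\right)^{2} \left(-33\right) = 4393 - \frac{676}{81} \left(-33\right) = 4393 - - \frac{7436}{27} = 4393 + \frac{7436}{27} = \frac{126047}{27}$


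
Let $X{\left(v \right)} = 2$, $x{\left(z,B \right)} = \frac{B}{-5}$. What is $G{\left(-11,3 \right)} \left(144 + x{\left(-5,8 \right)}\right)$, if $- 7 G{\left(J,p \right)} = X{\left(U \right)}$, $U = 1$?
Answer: $- \frac{1424}{35} \approx -40.686$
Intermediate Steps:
$x{\left(z,B \right)} = - \frac{B}{5}$ ($x{\left(z,B \right)} = B \left(- \frac{1}{5}\right) = - \frac{B}{5}$)
$G{\left(J,p \right)} = - \frac{2}{7}$ ($G{\left(J,p \right)} = \left(- \frac{1}{7}\right) 2 = - \frac{2}{7}$)
$G{\left(-11,3 \right)} \left(144 + x{\left(-5,8 \right)}\right) = - \frac{2 \left(144 - \frac{8}{5}\right)}{7} = \left(- \frac{2}{7}\right) \frac{712}{5} = - \frac{1424}{35}$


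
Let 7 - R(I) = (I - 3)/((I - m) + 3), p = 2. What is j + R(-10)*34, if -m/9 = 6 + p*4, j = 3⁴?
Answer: 2259/7 ≈ 322.71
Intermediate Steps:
j = 81
m = -126 (m = -9*(6 + 2*4) = -9*(6 + 8) = -9*14 = -126)
R(I) = 7 - (-3 + I)/(129 + I) (R(I) = 7 - (I - 3)/((I - 1*(-126)) + 3) = 7 - (-3 + I)/((I + 126) + 3) = 7 - (-3 + I)/((126 + I) + 3) = 7 - (-3 + I)/(129 + I))
j + R(-10)*34 = 81 + (6*(151 - 10)/(129 - 10))*34 = 81 + (6*141/119)*34 = 81 + (6*(1/119)*141)*34 = 81 + (846/119)*34 = 81 + 1692/7 = 2259/7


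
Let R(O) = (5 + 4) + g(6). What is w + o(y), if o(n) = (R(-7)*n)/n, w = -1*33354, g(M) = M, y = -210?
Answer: -33339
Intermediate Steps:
w = -33354
R(O) = 15 (R(O) = (5 + 4) + 6 = 9 + 6 = 15)
o(n) = 15 (o(n) = (15*n)/n = 15)
w + o(y) = -33354 + 15 = -33339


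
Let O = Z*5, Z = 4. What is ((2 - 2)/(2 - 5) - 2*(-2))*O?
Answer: 80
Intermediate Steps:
O = 20 (O = 4*5 = 20)
((2 - 2)/(2 - 5) - 2*(-2))*O = ((2 - 2)/(2 - 5) - 2*(-2))*20 = (0/(-3) + 4)*20 = (0*(-⅓) + 4)*20 = (0 + 4)*20 = 4*20 = 80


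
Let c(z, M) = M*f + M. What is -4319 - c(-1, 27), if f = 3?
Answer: -4427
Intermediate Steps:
c(z, M) = 4*M (c(z, M) = M*3 + M = 3*M + M = 4*M)
-4319 - c(-1, 27) = -4319 - 4*27 = -4319 - 1*108 = -4319 - 108 = -4427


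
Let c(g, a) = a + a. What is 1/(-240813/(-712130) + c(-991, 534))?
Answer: 712130/760795653 ≈ 0.00093603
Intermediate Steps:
c(g, a) = 2*a
1/(-240813/(-712130) + c(-991, 534)) = 1/(-240813/(-712130) + 2*534) = 1/(-240813*(-1/712130) + 1068) = 1/(240813/712130 + 1068) = 1/(760795653/712130) = 712130/760795653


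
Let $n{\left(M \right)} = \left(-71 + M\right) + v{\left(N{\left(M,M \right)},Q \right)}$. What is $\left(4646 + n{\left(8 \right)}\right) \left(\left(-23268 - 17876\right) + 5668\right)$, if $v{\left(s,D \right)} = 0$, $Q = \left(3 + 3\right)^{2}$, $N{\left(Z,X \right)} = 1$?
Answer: $-162586508$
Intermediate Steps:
$Q = 36$ ($Q = 6^{2} = 36$)
$n{\left(M \right)} = -71 + M$ ($n{\left(M \right)} = \left(-71 + M\right) + 0 = -71 + M$)
$\left(4646 + n{\left(8 \right)}\right) \left(\left(-23268 - 17876\right) + 5668\right) = \left(4646 + \left(-71 + 8\right)\right) \left(\left(-23268 - 17876\right) + 5668\right) = \left(4646 - 63\right) \left(\left(-23268 - 17876\right) + 5668\right) = 4583 \left(-41144 + 5668\right) = 4583 \left(-35476\right) = -162586508$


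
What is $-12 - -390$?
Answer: $378$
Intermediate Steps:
$-12 - -390 = -12 + 390 = 378$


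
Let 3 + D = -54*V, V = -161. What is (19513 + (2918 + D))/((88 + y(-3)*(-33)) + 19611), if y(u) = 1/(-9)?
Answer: 6669/4222 ≈ 1.5796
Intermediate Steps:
y(u) = -⅑
D = 8691 (D = -3 - 54*(-161) = -3 + 8694 = 8691)
(19513 + (2918 + D))/((88 + y(-3)*(-33)) + 19611) = (19513 + (2918 + 8691))/((88 - ⅑*(-33)) + 19611) = (19513 + 11609)/((88 + 11/3) + 19611) = 31122/(275/3 + 19611) = 31122/(59108/3) = 31122*(3/59108) = 6669/4222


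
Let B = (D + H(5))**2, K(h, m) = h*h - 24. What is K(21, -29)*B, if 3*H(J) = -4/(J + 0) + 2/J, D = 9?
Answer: 2458771/75 ≈ 32784.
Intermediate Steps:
K(h, m) = -24 + h**2 (K(h, m) = h**2 - 24 = -24 + h**2)
H(J) = -2/(3*J) (H(J) = (-4/(J + 0) + 2/J)/3 = (-4/J + 2/J)/3 = (-2/J)/3 = -2/(3*J))
B = 17689/225 (B = (9 - 2/3/5)**2 = (9 - 2/3*1/5)**2 = (9 - 2/15)**2 = (133/15)**2 = 17689/225 ≈ 78.618)
K(21, -29)*B = (-24 + 21**2)*(17689/225) = (-24 + 441)*(17689/225) = 417*(17689/225) = 2458771/75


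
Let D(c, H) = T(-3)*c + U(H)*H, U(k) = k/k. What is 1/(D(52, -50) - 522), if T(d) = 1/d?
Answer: -3/1768 ≈ -0.0016968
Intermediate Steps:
U(k) = 1
D(c, H) = H - c/3 (D(c, H) = c/(-3) + 1*H = -c/3 + H = H - c/3)
1/(D(52, -50) - 522) = 1/((-50 - ⅓*52) - 522) = 1/((-50 - 52/3) - 522) = 1/(-202/3 - 522) = 1/(-1768/3) = -3/1768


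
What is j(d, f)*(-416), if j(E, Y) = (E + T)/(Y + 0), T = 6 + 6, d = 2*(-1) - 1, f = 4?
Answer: -936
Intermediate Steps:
d = -3 (d = -2 - 1 = -3)
T = 12
j(E, Y) = (12 + E)/Y (j(E, Y) = (E + 12)/(Y + 0) = (12 + E)/Y)
j(d, f)*(-416) = ((12 - 3)/4)*(-416) = ((¼)*9)*(-416) = (9/4)*(-416) = -936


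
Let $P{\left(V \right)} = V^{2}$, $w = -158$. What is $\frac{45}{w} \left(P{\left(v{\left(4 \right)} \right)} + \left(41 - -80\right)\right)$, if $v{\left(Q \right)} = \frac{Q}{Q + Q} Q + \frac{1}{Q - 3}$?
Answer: $- \frac{2925}{79} \approx -37.025$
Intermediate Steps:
$v{\left(Q \right)} = \frac{1}{-3 + Q} + \frac{Q}{2}$ ($v{\left(Q \right)} = \frac{Q}{2 Q} Q + \frac{1}{-3 + Q} = Q \frac{1}{2 Q} Q + \frac{1}{-3 + Q} = \frac{Q}{2} + \frac{1}{-3 + Q} = \frac{1}{-3 + Q} + \frac{Q}{2}$)
$\frac{45}{w} \left(P{\left(v{\left(4 \right)} \right)} + \left(41 - -80\right)\right) = \frac{45}{-158} \left(\left(\frac{2 + 4^{2} - 12}{2 \left(-3 + 4\right)}\right)^{2} + \left(41 - -80\right)\right) = 45 \left(- \frac{1}{158}\right) \left(\left(\frac{2 + 16 - 12}{2 \cdot 1}\right)^{2} + \left(41 + 80\right)\right) = - \frac{45 \left(\left(\frac{1}{2} \cdot 1 \cdot 6\right)^{2} + 121\right)}{158} = - \frac{45 \left(3^{2} + 121\right)}{158} = - \frac{45 \left(9 + 121\right)}{158} = \left(- \frac{45}{158}\right) 130 = - \frac{2925}{79}$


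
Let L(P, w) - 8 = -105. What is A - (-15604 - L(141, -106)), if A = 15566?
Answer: 31073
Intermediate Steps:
L(P, w) = -97 (L(P, w) = 8 - 105 = -97)
A - (-15604 - L(141, -106)) = 15566 - (-15604 - 1*(-97)) = 15566 - (-15604 + 97) = 15566 - 1*(-15507) = 15566 + 15507 = 31073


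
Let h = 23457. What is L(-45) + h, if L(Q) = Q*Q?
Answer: 25482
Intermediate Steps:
L(Q) = Q**2
L(-45) + h = (-45)**2 + 23457 = 2025 + 23457 = 25482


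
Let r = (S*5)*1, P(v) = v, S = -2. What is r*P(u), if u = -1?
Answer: 10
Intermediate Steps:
r = -10 (r = -2*5*1 = -10*1 = -10)
r*P(u) = -10*(-1) = 10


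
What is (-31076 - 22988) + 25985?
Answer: -28079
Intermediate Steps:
(-31076 - 22988) + 25985 = -54064 + 25985 = -28079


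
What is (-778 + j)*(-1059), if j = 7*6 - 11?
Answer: 791073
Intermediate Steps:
j = 31 (j = 42 - 11 = 31)
(-778 + j)*(-1059) = (-778 + 31)*(-1059) = -747*(-1059) = 791073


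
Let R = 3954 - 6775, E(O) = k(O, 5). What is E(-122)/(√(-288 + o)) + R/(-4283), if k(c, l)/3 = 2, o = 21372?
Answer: 2821/4283 + √5271/1757 ≈ 0.69997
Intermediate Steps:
k(c, l) = 6 (k(c, l) = 3*2 = 6)
E(O) = 6
R = -2821
E(-122)/(√(-288 + o)) + R/(-4283) = 6/(√(-288 + 21372)) - 2821/(-4283) = 6/(√21084) - 2821*(-1/4283) = 6/((2*√5271)) + 2821/4283 = 6*(√5271/10542) + 2821/4283 = √5271/1757 + 2821/4283 = 2821/4283 + √5271/1757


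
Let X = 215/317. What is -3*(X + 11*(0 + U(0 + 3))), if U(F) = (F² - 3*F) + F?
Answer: -32028/317 ≈ -101.03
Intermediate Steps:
U(F) = F² - 2*F
X = 215/317 (X = 215*(1/317) = 215/317 ≈ 0.67823)
-3*(X + 11*(0 + U(0 + 3))) = -3*(215/317 + 11*(0 + (0 + 3)*(-2 + (0 + 3)))) = -3*(215/317 + 11*(0 + 3*(-2 + 3))) = -3*(215/317 + 11*(0 + 3*1)) = -3*(215/317 + 11*(0 + 3)) = -3*(215/317 + 11*3) = -3*(215/317 + 33) = -3*10676/317 = -32028/317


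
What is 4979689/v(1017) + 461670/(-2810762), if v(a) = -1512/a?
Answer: -790814753415797/236104008 ≈ -3.3494e+6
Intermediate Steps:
4979689/v(1017) + 461670/(-2810762) = 4979689/((-1512/1017)) + 461670/(-2810762) = 4979689/((-1512*1/1017)) + 461670*(-1/2810762) = 4979689/(-168/113) - 230835/1405381 = 4979689*(-113/168) - 230835/1405381 = -562704857/168 - 230835/1405381 = -790814753415797/236104008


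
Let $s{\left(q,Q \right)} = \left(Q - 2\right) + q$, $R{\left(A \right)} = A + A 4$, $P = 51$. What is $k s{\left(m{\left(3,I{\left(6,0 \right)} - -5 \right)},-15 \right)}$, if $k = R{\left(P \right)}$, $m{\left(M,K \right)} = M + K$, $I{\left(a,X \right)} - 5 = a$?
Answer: $510$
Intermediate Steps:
$I{\left(a,X \right)} = 5 + a$
$m{\left(M,K \right)} = K + M$
$R{\left(A \right)} = 5 A$ ($R{\left(A \right)} = A + 4 A = 5 A$)
$s{\left(q,Q \right)} = -2 + Q + q$ ($s{\left(q,Q \right)} = \left(-2 + Q\right) + q = -2 + Q + q$)
$k = 255$ ($k = 5 \cdot 51 = 255$)
$k s{\left(m{\left(3,I{\left(6,0 \right)} - -5 \right)},-15 \right)} = 255 \left(-2 - 15 + \left(\left(\left(5 + 6\right) - -5\right) + 3\right)\right) = 255 \left(-2 - 15 + \left(\left(11 + 5\right) + 3\right)\right) = 255 \left(-2 - 15 + \left(16 + 3\right)\right) = 255 \left(-2 - 15 + 19\right) = 255 \cdot 2 = 510$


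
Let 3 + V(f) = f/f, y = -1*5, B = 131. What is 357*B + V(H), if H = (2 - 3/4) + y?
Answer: 46765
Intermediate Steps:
y = -5
H = -15/4 (H = (2 - 3/4) - 5 = 5/4 - 5 = -15/4 ≈ -3.7500)
V(f) = -2 (V(f) = -3 + f/f = -3 + 1 = -2)
357*B + V(H) = 357*131 - 2 = 46767 - 2 = 46765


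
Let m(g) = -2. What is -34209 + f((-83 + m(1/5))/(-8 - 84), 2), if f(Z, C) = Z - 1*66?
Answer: -3153215/92 ≈ -34274.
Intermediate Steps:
f(Z, C) = -66 + Z (f(Z, C) = Z - 66 = -66 + Z)
-34209 + f((-83 + m(1/5))/(-8 - 84), 2) = -34209 + (-66 + (-83 - 2)/(-8 - 84)) = -34209 + (-66 - 85/(-92)) = -34209 + (-66 - 85*(-1/92)) = -34209 + (-66 + 85/92) = -34209 - 5987/92 = -3153215/92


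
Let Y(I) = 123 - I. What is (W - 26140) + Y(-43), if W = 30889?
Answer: 4915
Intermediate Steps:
(W - 26140) + Y(-43) = (30889 - 26140) + (123 - 1*(-43)) = 4749 + (123 + 43) = 4749 + 166 = 4915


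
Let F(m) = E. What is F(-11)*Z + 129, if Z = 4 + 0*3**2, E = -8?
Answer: 97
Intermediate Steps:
Z = 4 (Z = 4 + 0*9 = 4 + 0 = 4)
F(m) = -8
F(-11)*Z + 129 = -8*4 + 129 = -32 + 129 = 97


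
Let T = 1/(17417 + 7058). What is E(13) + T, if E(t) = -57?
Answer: -1395074/24475 ≈ -57.000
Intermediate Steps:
T = 1/24475 ≈ 4.0858e-5
E(13) + T = -57 + 1/24475 = -1395074/24475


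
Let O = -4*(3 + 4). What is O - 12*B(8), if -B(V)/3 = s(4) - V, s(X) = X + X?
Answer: -28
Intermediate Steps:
s(X) = 2*X
O = -28 (O = -4*7 = -28)
B(V) = -24 + 3*V (B(V) = -3*(2*4 - V) = -3*(8 - V) = -24 + 3*V)
O - 12*B(8) = -28 - 12*(-24 + 3*8) = -28 - 12*(-24 + 24) = -28 - 12*0 = -28 + 0 = -28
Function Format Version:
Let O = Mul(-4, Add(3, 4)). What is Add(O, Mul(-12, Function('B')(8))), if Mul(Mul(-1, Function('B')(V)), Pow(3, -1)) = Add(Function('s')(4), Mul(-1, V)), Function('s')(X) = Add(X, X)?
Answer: -28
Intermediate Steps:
Function('s')(X) = Mul(2, X)
O = -28 (O = Mul(-4, 7) = -28)
Function('B')(V) = Add(-24, Mul(3, V)) (Function('B')(V) = Mul(-3, Add(Mul(2, 4), Mul(-1, V))) = Mul(-3, Add(8, Mul(-1, V))) = Add(-24, Mul(3, V)))
Add(O, Mul(-12, Function('B')(8))) = Add(-28, Mul(-12, Add(-24, Mul(3, 8)))) = Add(-28, Mul(-12, Add(-24, 24))) = Add(-28, Mul(-12, 0)) = Add(-28, 0) = -28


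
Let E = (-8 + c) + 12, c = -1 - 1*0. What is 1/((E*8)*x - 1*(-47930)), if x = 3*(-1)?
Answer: 1/47858 ≈ 2.0895e-5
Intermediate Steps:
c = -1 (c = -1 + 0 = -1)
x = -3
E = 3 (E = (-8 - 1) + 12 = -9 + 12 = 3)
1/((E*8)*x - 1*(-47930)) = 1/((3*8)*(-3) - 1*(-47930)) = 1/(24*(-3) + 47930) = 1/(-72 + 47930) = 1/47858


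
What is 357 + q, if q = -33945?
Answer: -33588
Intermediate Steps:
357 + q = 357 - 33945 = -33588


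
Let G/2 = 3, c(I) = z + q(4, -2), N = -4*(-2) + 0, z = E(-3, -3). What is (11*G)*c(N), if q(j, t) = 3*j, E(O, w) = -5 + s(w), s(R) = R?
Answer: 264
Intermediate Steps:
E(O, w) = -5 + w
z = -8 (z = -5 - 3 = -8)
N = 8 (N = 8 + 0 = 8)
c(I) = 4 (c(I) = -8 + 3*4 = -8 + 12 = 4)
G = 6 (G = 2*3 = 6)
(11*G)*c(N) = (11*6)*4 = 66*4 = 264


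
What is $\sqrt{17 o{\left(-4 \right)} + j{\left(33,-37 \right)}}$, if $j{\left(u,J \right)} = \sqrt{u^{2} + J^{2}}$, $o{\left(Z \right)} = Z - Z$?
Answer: $\sqrt[4]{2458} \approx 7.0412$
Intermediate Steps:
$o{\left(Z \right)} = 0$
$j{\left(u,J \right)} = \sqrt{J^{2} + u^{2}}$
$\sqrt{17 o{\left(-4 \right)} + j{\left(33,-37 \right)}} = \sqrt{17 \cdot 0 + \sqrt{\left(-37\right)^{2} + 33^{2}}} = \sqrt{0 + \sqrt{1369 + 1089}} = \sqrt{0 + \sqrt{2458}} = \sqrt{\sqrt{2458}} = \sqrt[4]{2458}$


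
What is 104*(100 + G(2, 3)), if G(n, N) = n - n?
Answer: 10400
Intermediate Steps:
G(n, N) = 0
104*(100 + G(2, 3)) = 104*(100 + 0) = 104*100 = 10400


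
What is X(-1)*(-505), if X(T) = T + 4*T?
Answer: 2525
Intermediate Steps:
X(T) = 5*T
X(-1)*(-505) = (5*(-1))*(-505) = -5*(-505) = 2525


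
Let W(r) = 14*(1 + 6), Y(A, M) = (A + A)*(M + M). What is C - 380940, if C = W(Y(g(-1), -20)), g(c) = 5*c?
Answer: -380842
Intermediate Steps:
Y(A, M) = 4*A*M (Y(A, M) = (2*A)*(2*M) = 4*A*M)
W(r) = 98 (W(r) = 14*7 = 98)
C = 98
C - 380940 = 98 - 380940 = -380842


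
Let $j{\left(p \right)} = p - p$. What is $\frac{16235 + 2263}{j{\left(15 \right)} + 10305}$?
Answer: $\frac{6166}{3435} \approx 1.7951$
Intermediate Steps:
$j{\left(p \right)} = 0$
$\frac{16235 + 2263}{j{\left(15 \right)} + 10305} = \frac{16235 + 2263}{0 + 10305} = \frac{18498}{10305} = 18498 \cdot \frac{1}{10305} = \frac{6166}{3435}$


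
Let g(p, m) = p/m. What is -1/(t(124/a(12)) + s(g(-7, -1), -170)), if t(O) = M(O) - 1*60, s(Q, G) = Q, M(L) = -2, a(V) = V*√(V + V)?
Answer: 1/55 ≈ 0.018182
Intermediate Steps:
a(V) = √2*V^(3/2) (a(V) = V*√(2*V) = V*(√2*√V) = √2*V^(3/2))
t(O) = -62 (t(O) = -2 - 1*60 = -2 - 60 = -62)
-1/(t(124/a(12)) + s(g(-7, -1), -170)) = -1/(-62 - 7/(-1)) = -1/(-62 - 7*(-1)) = -1/(-62 + 7) = -1/(-55) = -1*(-1/55) = 1/55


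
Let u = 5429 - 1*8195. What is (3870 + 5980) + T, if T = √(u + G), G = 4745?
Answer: 9850 + √1979 ≈ 9894.5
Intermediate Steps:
u = -2766 (u = 5429 - 8195 = -2766)
T = √1979 (T = √(-2766 + 4745) = √1979 ≈ 44.486)
(3870 + 5980) + T = (3870 + 5980) + √1979 = 9850 + √1979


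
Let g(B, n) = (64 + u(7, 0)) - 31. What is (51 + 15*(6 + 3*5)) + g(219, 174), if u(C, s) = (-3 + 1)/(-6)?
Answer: 1198/3 ≈ 399.33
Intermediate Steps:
u(C, s) = ⅓ (u(C, s) = -2*(-⅙) = ⅓)
g(B, n) = 100/3 (g(B, n) = (64 + ⅓) - 31 = 193/3 - 31 = 100/3)
(51 + 15*(6 + 3*5)) + g(219, 174) = (51 + 15*(6 + 3*5)) + 100/3 = (51 + 15*(6 + 15)) + 100/3 = (51 + 15*21) + 100/3 = (51 + 315) + 100/3 = 366 + 100/3 = 1198/3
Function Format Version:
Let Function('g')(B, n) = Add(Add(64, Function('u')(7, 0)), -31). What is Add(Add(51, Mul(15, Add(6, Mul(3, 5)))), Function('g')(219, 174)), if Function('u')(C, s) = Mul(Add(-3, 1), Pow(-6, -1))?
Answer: Rational(1198, 3) ≈ 399.33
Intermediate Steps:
Function('u')(C, s) = Rational(1, 3) (Function('u')(C, s) = Mul(-2, Rational(-1, 6)) = Rational(1, 3))
Function('g')(B, n) = Rational(100, 3) (Function('g')(B, n) = Add(Add(64, Rational(1, 3)), -31) = Add(Rational(193, 3), -31) = Rational(100, 3))
Add(Add(51, Mul(15, Add(6, Mul(3, 5)))), Function('g')(219, 174)) = Add(Add(51, Mul(15, Add(6, Mul(3, 5)))), Rational(100, 3)) = Add(Add(51, Mul(15, Add(6, 15))), Rational(100, 3)) = Add(Add(51, Mul(15, 21)), Rational(100, 3)) = Add(Add(51, 315), Rational(100, 3)) = Add(366, Rational(100, 3)) = Rational(1198, 3)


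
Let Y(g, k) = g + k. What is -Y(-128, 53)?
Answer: 75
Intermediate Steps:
-Y(-128, 53) = -(-128 + 53) = -1*(-75) = 75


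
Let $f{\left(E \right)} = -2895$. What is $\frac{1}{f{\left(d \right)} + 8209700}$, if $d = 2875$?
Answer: $\frac{1}{8206805} \approx 1.2185 \cdot 10^{-7}$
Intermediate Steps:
$\frac{1}{f{\left(d \right)} + 8209700} = \frac{1}{-2895 + 8209700} = \frac{1}{8206805}$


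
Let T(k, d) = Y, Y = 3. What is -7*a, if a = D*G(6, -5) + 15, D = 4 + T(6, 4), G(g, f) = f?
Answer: 140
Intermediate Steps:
T(k, d) = 3
D = 7 (D = 4 + 3 = 7)
a = -20 (a = 7*(-5) + 15 = -35 + 15 = -20)
-7*a = -7*(-20) = 140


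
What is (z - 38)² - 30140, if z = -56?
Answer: -21304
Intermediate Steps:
(z - 38)² - 30140 = (-56 - 38)² - 30140 = (-94)² - 30140 = 8836 - 30140 = -21304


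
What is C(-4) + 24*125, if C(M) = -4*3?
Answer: 2988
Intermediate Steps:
C(M) = -12
C(-4) + 24*125 = -12 + 24*125 = -12 + 3000 = 2988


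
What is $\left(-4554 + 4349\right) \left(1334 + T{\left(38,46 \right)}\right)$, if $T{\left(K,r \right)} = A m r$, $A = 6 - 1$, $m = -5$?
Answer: $-37720$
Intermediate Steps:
$A = 5$ ($A = 6 - 1 = 5$)
$T{\left(K,r \right)} = - 25 r$ ($T{\left(K,r \right)} = 5 \left(-5\right) r = - 25 r$)
$\left(-4554 + 4349\right) \left(1334 + T{\left(38,46 \right)}\right) = \left(-4554 + 4349\right) \left(1334 - 1150\right) = - 205 \left(1334 - 1150\right) = \left(-205\right) 184 = -37720$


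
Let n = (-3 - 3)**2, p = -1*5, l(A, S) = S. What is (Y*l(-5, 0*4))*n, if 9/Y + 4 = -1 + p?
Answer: 0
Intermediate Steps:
p = -5
n = 36 (n = (-6)**2 = 36)
Y = -9/10 (Y = 9/(-4 + (-1 - 5)) = 9/(-4 - 6) = 9/(-10) = 9*(-1/10) = -9/10 ≈ -0.90000)
(Y*l(-5, 0*4))*n = -0*4*36 = -9/10*0*36 = 0*36 = 0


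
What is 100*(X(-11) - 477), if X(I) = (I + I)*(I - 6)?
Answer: -10300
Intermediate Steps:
X(I) = 2*I*(-6 + I) (X(I) = (2*I)*(-6 + I) = 2*I*(-6 + I))
100*(X(-11) - 477) = 100*(2*(-11)*(-6 - 11) - 477) = 100*(2*(-11)*(-17) - 477) = 100*(374 - 477) = 100*(-103) = -10300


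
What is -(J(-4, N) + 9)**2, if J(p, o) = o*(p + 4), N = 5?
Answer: -81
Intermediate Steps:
J(p, o) = o*(4 + p)
-(J(-4, N) + 9)**2 = -(5*(4 - 4) + 9)**2 = -(5*0 + 9)**2 = -(0 + 9)**2 = -1*9**2 = -1*81 = -81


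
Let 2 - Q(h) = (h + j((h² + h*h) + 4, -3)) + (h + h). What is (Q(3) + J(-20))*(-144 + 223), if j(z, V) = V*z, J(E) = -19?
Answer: 3160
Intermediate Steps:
Q(h) = 14 - 3*h + 6*h² (Q(h) = 2 - ((h - 3*((h² + h*h) + 4)) + (h + h)) = 2 - ((h - 3*((h² + h²) + 4)) + 2*h) = 2 - ((h - 3*(2*h² + 4)) + 2*h) = 2 - ((h - 3*(4 + 2*h²)) + 2*h) = 2 - ((h + (-12 - 6*h²)) + 2*h) = 2 - ((-12 + h - 6*h²) + 2*h) = 2 - (-12 - 6*h² + 3*h) = 2 + (12 - 3*h + 6*h²) = 14 - 3*h + 6*h²)
(Q(3) + J(-20))*(-144 + 223) = ((14 - 3*3 + 6*3²) - 19)*(-144 + 223) = ((14 - 9 + 6*9) - 19)*79 = ((14 - 9 + 54) - 19)*79 = (59 - 19)*79 = 40*79 = 3160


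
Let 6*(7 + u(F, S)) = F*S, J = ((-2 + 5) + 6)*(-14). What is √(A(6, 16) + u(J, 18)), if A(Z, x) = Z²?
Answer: I*√349 ≈ 18.682*I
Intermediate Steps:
J = -126 (J = (3 + 6)*(-14) = 9*(-14) = -126)
u(F, S) = -7 + F*S/6 (u(F, S) = -7 + (F*S)/6 = -7 + F*S/6)
√(A(6, 16) + u(J, 18)) = √(6² + (-7 + (⅙)*(-126)*18)) = √(36 + (-7 - 378)) = √(36 - 385) = √(-349) = I*√349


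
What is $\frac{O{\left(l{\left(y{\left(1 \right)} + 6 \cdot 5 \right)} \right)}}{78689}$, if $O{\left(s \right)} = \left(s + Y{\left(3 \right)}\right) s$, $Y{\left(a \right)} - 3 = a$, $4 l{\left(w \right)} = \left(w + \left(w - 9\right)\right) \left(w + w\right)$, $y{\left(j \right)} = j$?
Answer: $\frac{2719165}{314756} \approx 8.639$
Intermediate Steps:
$l{\left(w \right)} = \frac{w \left(-9 + 2 w\right)}{2}$ ($l{\left(w \right)} = \frac{\left(w + \left(w - 9\right)\right) \left(w + w\right)}{4} = \frac{\left(w + \left(-9 + w\right)\right) 2 w}{4} = \frac{\left(-9 + 2 w\right) 2 w}{4} = \frac{2 w \left(-9 + 2 w\right)}{4} = \frac{w \left(-9 + 2 w\right)}{2}$)
$Y{\left(a \right)} = 3 + a$
$O{\left(s \right)} = s \left(6 + s\right)$ ($O{\left(s \right)} = \left(s + \left(3 + 3\right)\right) s = \left(s + 6\right) s = \left(6 + s\right) s = s \left(6 + s\right)$)
$\frac{O{\left(l{\left(y{\left(1 \right)} + 6 \cdot 5 \right)} \right)}}{78689} = \frac{\frac{\left(1 + 6 \cdot 5\right) \left(-9 + 2 \left(1 + 6 \cdot 5\right)\right)}{2} \left(6 + \frac{\left(1 + 6 \cdot 5\right) \left(-9 + 2 \left(1 + 6 \cdot 5\right)\right)}{2}\right)}{78689} = \frac{\left(1 + 30\right) \left(-9 + 2 \left(1 + 30\right)\right)}{2} \left(6 + \frac{\left(1 + 30\right) \left(-9 + 2 \left(1 + 30\right)\right)}{2}\right) \frac{1}{78689} = \frac{1}{2} \cdot 31 \left(-9 + 2 \cdot 31\right) \left(6 + \frac{1}{2} \cdot 31 \left(-9 + 2 \cdot 31\right)\right) \frac{1}{78689} = \frac{1}{2} \cdot 31 \left(-9 + 62\right) \left(6 + \frac{1}{2} \cdot 31 \left(-9 + 62\right)\right) \frac{1}{78689} = \frac{1}{2} \cdot 31 \cdot 53 \left(6 + \frac{1}{2} \cdot 31 \cdot 53\right) \frac{1}{78689} = \frac{1643 \left(6 + \frac{1643}{2}\right)}{2} \cdot \frac{1}{78689} = \frac{1643}{2} \cdot \frac{1655}{2} \cdot \frac{1}{78689} = \frac{2719165}{4} \cdot \frac{1}{78689} = \frac{2719165}{314756}$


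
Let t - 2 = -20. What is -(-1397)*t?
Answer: -25146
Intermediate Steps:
t = -18 (t = 2 - 20 = -18)
-(-1397)*t = -(-1397)*(-18) = -1397*18 = -25146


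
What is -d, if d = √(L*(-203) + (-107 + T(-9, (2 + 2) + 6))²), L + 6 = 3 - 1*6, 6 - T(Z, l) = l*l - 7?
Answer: -√39463 ≈ -198.65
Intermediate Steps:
T(Z, l) = 13 - l² (T(Z, l) = 6 - (l*l - 7) = 6 - (l² - 7) = 6 - (-7 + l²) = 6 + (7 - l²) = 13 - l²)
L = -9 (L = -6 + (3 - 1*6) = -6 + (3 - 6) = -6 - 3 = -9)
d = √39463 (d = √(-9*(-203) + (-107 + (13 - ((2 + 2) + 6)²))²) = √(1827 + (-107 + (13 - (4 + 6)²))²) = √(1827 + (-107 + (13 - 1*10²))²) = √(1827 + (-107 + (13 - 1*100))²) = √(1827 + (-107 + (13 - 100))²) = √(1827 + (-107 - 87)²) = √(1827 + (-194)²) = √(1827 + 37636) = √39463 ≈ 198.65)
-d = -√39463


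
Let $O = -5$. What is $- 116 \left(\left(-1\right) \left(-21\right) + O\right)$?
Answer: $-1856$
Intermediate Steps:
$- 116 \left(\left(-1\right) \left(-21\right) + O\right) = - 116 \left(\left(-1\right) \left(-21\right) - 5\right) = - 116 \left(21 - 5\right) = \left(-116\right) 16 = -1856$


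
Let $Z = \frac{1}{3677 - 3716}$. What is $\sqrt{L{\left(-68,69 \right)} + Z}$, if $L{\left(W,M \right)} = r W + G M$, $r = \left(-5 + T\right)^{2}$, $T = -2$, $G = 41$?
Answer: $\frac{i \sqrt{765102}}{39} \approx 22.428 i$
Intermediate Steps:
$r = 49$ ($r = \left(-5 - 2\right)^{2} = \left(-7\right)^{2} = 49$)
$L{\left(W,M \right)} = 41 M + 49 W$ ($L{\left(W,M \right)} = 49 W + 41 M = 41 M + 49 W$)
$Z = - \frac{1}{39}$ ($Z = \frac{1}{-39} = - \frac{1}{39} \approx -0.025641$)
$\sqrt{L{\left(-68,69 \right)} + Z} = \sqrt{\left(41 \cdot 69 + 49 \left(-68\right)\right) - \frac{1}{39}} = \sqrt{\left(2829 - 3332\right) - \frac{1}{39}} = \sqrt{-503 - \frac{1}{39}} = \sqrt{- \frac{19618}{39}} = \frac{i \sqrt{765102}}{39}$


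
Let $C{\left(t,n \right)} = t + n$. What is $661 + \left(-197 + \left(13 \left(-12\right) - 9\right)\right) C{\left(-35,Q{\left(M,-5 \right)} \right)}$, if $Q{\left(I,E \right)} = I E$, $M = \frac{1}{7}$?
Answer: $\frac{95127}{7} \approx 13590.0$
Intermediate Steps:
$M = \frac{1}{7} \approx 0.14286$
$Q{\left(I,E \right)} = E I$
$C{\left(t,n \right)} = n + t$
$661 + \left(-197 + \left(13 \left(-12\right) - 9\right)\right) C{\left(-35,Q{\left(M,-5 \right)} \right)} = 661 + \left(-197 + \left(13 \left(-12\right) - 9\right)\right) \left(\left(-5\right) \frac{1}{7} - 35\right) = 661 + \left(-197 - 165\right) \left(- \frac{5}{7} - 35\right) = 661 + \left(-197 - 165\right) \left(- \frac{250}{7}\right) = 661 - - \frac{90500}{7} = 661 + \frac{90500}{7} = \frac{95127}{7}$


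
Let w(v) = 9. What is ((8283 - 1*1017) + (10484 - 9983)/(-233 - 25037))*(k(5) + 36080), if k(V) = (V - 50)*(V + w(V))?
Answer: 650902125855/2527 ≈ 2.5758e+8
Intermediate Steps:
k(V) = (-50 + V)*(9 + V) (k(V) = (V - 50)*(V + 9) = (-50 + V)*(9 + V))
((8283 - 1*1017) + (10484 - 9983)/(-233 - 25037))*(k(5) + 36080) = ((8283 - 1*1017) + (10484 - 9983)/(-233 - 25037))*((-450 + 5² - 41*5) + 36080) = ((8283 - 1017) + 501/(-25270))*((-450 + 25 - 205) + 36080) = (7266 + 501*(-1/25270))*(-630 + 36080) = (7266 - 501/25270)*35450 = (183611319/25270)*35450 = 650902125855/2527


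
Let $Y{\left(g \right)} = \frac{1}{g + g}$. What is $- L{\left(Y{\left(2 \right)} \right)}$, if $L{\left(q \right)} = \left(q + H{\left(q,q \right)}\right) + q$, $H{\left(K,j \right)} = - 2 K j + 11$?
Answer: $- \frac{91}{8} \approx -11.375$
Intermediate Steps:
$Y{\left(g \right)} = \frac{1}{2 g}$
$H{\left(K,j \right)} = 11 - 2 K j$ ($H{\left(K,j \right)} = - 2 K j + 11 = 11 - 2 K j$)
$L{\left(q \right)} = 11 - 2 q^{2} + 2 q$ ($L{\left(q \right)} = \left(q - \left(-11 + 2 q q\right)\right) + q = \left(q - \left(-11 + 2 q^{2}\right)\right) + q = \left(11 + q - 2 q^{2}\right) + q = 11 - 2 q^{2} + 2 q$)
$- L{\left(Y{\left(2 \right)} \right)} = - (11 - 2 \left(\frac{1}{2 \cdot 2}\right)^{2} + 2 \frac{1}{2 \cdot 2}) = - (11 - 2 \left(\frac{1}{2} \cdot \frac{1}{2}\right)^{2} + 2 \cdot \frac{1}{2} \cdot \frac{1}{2}) = - (11 - \frac{2}{16} + 2 \cdot \frac{1}{4}) = - (11 - \frac{1}{8} + \frac{1}{2}) = \left(-1\right) \frac{91}{8} = - \frac{91}{8}$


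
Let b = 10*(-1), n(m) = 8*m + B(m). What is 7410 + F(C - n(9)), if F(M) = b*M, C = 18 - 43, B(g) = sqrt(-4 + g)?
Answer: 8380 + 10*sqrt(5) ≈ 8402.4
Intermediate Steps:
n(m) = sqrt(-4 + m) + 8*m (n(m) = 8*m + sqrt(-4 + m) = sqrt(-4 + m) + 8*m)
b = -10
C = -25
F(M) = -10*M
7410 + F(C - n(9)) = 7410 - 10*(-25 - (sqrt(-4 + 9) + 8*9)) = 7410 - 10*(-25 - (sqrt(5) + 72)) = 7410 - 10*(-25 - (72 + sqrt(5))) = 7410 - 10*(-25 + (-72 - sqrt(5))) = 7410 - 10*(-97 - sqrt(5)) = 7410 + (970 + 10*sqrt(5)) = 8380 + 10*sqrt(5)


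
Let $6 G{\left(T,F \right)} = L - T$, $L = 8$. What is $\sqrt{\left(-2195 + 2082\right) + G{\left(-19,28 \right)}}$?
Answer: $\frac{i \sqrt{434}}{2} \approx 10.416 i$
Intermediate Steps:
$G{\left(T,F \right)} = \frac{4}{3} - \frac{T}{6}$ ($G{\left(T,F \right)} = \frac{8 - T}{6} = \frac{4}{3} - \frac{T}{6}$)
$\sqrt{\left(-2195 + 2082\right) + G{\left(-19,28 \right)}} = \sqrt{\left(-2195 + 2082\right) + \left(\frac{4}{3} - - \frac{19}{6}\right)} = \sqrt{-113 + \left(\frac{4}{3} + \frac{19}{6}\right)} = \sqrt{-113 + \frac{9}{2}} = \sqrt{- \frac{217}{2}} = \frac{i \sqrt{434}}{2}$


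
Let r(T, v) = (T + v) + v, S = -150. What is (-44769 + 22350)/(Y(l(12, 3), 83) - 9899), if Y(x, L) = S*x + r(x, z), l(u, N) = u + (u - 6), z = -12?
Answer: 22419/12605 ≈ 1.7786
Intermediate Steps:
r(T, v) = T + 2*v
l(u, N) = -6 + 2*u (l(u, N) = u + (-6 + u) = -6 + 2*u)
Y(x, L) = -24 - 149*x (Y(x, L) = -150*x + (x + 2*(-12)) = -150*x + (x - 24) = -150*x + (-24 + x) = -24 - 149*x)
(-44769 + 22350)/(Y(l(12, 3), 83) - 9899) = (-44769 + 22350)/((-24 - 149*(-6 + 2*12)) - 9899) = -22419/((-24 - 149*(-6 + 24)) - 9899) = -22419/((-24 - 149*18) - 9899) = -22419/((-24 - 2682) - 9899) = -22419/(-2706 - 9899) = -22419/(-12605) = -22419*(-1/12605) = 22419/12605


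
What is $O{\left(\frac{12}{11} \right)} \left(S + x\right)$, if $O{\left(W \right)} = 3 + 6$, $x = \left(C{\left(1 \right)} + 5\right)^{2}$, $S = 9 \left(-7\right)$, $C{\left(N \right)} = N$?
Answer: $-243$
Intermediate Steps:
$S = -63$
$x = 36$ ($x = \left(1 + 5\right)^{2} = 6^{2} = 36$)
$O{\left(W \right)} = 9$
$O{\left(\frac{12}{11} \right)} \left(S + x\right) = 9 \left(-63 + 36\right) = 9 \left(-27\right) = -243$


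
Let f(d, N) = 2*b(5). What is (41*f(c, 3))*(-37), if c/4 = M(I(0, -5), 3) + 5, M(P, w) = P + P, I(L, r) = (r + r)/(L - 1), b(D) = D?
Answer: -15170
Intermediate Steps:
I(L, r) = 2*r/(-1 + L) (I(L, r) = (2*r)/(-1 + L) = 2*r/(-1 + L))
M(P, w) = 2*P
c = 100 (c = 4*(2*(2*(-5)/(-1 + 0)) + 5) = 4*(2*(2*(-5)/(-1)) + 5) = 4*(2*(2*(-5)*(-1)) + 5) = 4*(2*10 + 5) = 4*(20 + 5) = 4*25 = 100)
f(d, N) = 10 (f(d, N) = 2*5 = 10)
(41*f(c, 3))*(-37) = (41*10)*(-37) = 410*(-37) = -15170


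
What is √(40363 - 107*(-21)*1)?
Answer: √42610 ≈ 206.42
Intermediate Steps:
√(40363 - 107*(-21)*1) = √(40363 + 2247*1) = √(40363 + 2247) = √42610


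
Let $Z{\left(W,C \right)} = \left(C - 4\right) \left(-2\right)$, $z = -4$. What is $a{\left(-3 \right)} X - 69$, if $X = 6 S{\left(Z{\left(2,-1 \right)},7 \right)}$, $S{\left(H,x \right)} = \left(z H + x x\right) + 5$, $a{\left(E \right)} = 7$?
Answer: $519$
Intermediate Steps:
$Z{\left(W,C \right)} = 8 - 2 C$ ($Z{\left(W,C \right)} = \left(-4 + C\right) \left(-2\right) = 8 - 2 C$)
$S{\left(H,x \right)} = 5 + x^{2} - 4 H$ ($S{\left(H,x \right)} = \left(- 4 H + x x\right) + 5 = \left(- 4 H + x^{2}\right) + 5 = \left(x^{2} - 4 H\right) + 5 = 5 + x^{2} - 4 H$)
$X = 84$ ($X = 6 \left(5 + 7^{2} - 4 \left(8 - -2\right)\right) = 6 \left(5 + 49 - 4 \left(8 + 2\right)\right) = 6 \left(5 + 49 - 40\right) = 6 \cdot 14 = 84$)
$a{\left(-3 \right)} X - 69 = 7 \cdot 84 - 69 = 588 - 69 = 519$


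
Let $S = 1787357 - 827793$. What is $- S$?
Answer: $-959564$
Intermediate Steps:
$S = 959564$
$- S = \left(-1\right) 959564 = -959564$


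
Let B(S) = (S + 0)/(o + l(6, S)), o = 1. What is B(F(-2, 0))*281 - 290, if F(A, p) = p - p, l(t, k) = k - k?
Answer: -290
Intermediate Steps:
l(t, k) = 0
F(A, p) = 0
B(S) = S (B(S) = (S + 0)/(1 + 0) = S/1 = S*1 = S)
B(F(-2, 0))*281 - 290 = 0*281 - 290 = 0 - 290 = -290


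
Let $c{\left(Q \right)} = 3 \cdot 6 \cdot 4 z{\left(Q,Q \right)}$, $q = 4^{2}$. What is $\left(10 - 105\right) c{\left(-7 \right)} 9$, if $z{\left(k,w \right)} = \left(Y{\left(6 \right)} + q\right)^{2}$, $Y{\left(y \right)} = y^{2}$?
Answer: $-166458240$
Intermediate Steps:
$q = 16$
$z{\left(k,w \right)} = 2704$ ($z{\left(k,w \right)} = \left(6^{2} + 16\right)^{2} = \left(36 + 16\right)^{2} = 52^{2} = 2704$)
$c{\left(Q \right)} = 194688$ ($c{\left(Q \right)} = 3 \cdot 6 \cdot 4 \cdot 2704 = 3 \cdot 24 \cdot 2704 = 72 \cdot 2704 = 194688$)
$\left(10 - 105\right) c{\left(-7 \right)} 9 = \left(10 - 105\right) 194688 \cdot 9 = \left(-95\right) 194688 \cdot 9 = \left(-18495360\right) 9 = -166458240$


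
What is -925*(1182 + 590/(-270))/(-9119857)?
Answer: 29465875/246236139 ≈ 0.11967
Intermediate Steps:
-925*(1182 + 590/(-270))/(-9119857) = -925*(1182 + 590*(-1/270))*(-1/9119857) = -925*(1182 - 59/27)*(-1/9119857) = -925*31855/27*(-1/9119857) = -29465875/27*(-1/9119857) = 29465875/246236139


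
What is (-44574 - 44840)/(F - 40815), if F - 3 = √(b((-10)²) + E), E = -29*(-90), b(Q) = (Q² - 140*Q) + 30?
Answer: 456145521/208202588 + 44707*I*√85/208202588 ≈ 2.1909 + 0.0019797*I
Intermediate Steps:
b(Q) = 30 + Q² - 140*Q
E = 2610
F = 3 + 4*I*√85 (F = 3 + √((30 + ((-10)²)² - 140*(-10)²) + 2610) = 3 + √((30 + 100² - 140*100) + 2610) = 3 + √((30 + 10000 - 14000) + 2610) = 3 + √(-3970 + 2610) = 3 + √(-1360) = 3 + 4*I*√85 ≈ 3.0 + 36.878*I)
(-44574 - 44840)/(F - 40815) = (-44574 - 44840)/((3 + 4*I*√85) - 40815) = -89414/(-40812 + 4*I*√85)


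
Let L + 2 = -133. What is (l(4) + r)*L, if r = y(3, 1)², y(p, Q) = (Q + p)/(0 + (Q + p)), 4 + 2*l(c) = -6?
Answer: 540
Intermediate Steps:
l(c) = -5 (l(c) = -2 + (½)*(-6) = -2 - 3 = -5)
L = -135 (L = -2 - 133 = -135)
y(p, Q) = 1 (y(p, Q) = (Q + p)/(Q + p) = 1)
r = 1 (r = 1² = 1)
(l(4) + r)*L = (-5 + 1)*(-135) = -4*(-135) = 540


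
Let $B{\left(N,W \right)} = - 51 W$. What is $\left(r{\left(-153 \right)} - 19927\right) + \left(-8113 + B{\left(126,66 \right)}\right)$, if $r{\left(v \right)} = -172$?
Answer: $-31578$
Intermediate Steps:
$\left(r{\left(-153 \right)} - 19927\right) + \left(-8113 + B{\left(126,66 \right)}\right) = \left(-172 - 19927\right) - 11479 = -20099 - 11479 = -31578$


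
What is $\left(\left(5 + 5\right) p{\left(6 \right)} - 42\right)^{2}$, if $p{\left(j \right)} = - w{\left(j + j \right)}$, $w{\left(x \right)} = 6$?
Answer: $10404$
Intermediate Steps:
$p{\left(j \right)} = -6$ ($p{\left(j \right)} = \left(-1\right) 6 = -6$)
$\left(\left(5 + 5\right) p{\left(6 \right)} - 42\right)^{2} = \left(\left(5 + 5\right) \left(-6\right) - 42\right)^{2} = \left(10 \left(-6\right) - 42\right)^{2} = \left(-60 - 42\right)^{2} = \left(-102\right)^{2} = 10404$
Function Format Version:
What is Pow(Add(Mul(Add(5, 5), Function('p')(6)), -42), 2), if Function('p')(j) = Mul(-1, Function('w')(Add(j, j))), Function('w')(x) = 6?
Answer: 10404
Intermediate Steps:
Function('p')(j) = -6 (Function('p')(j) = Mul(-1, 6) = -6)
Pow(Add(Mul(Add(5, 5), Function('p')(6)), -42), 2) = Pow(Add(Mul(Add(5, 5), -6), -42), 2) = Pow(Add(Mul(10, -6), -42), 2) = Pow(Add(-60, -42), 2) = Pow(-102, 2) = 10404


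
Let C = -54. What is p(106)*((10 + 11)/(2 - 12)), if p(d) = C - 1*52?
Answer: 1113/5 ≈ 222.60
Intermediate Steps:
p(d) = -106 (p(d) = -54 - 1*52 = -54 - 52 = -106)
p(106)*((10 + 11)/(2 - 12)) = -106*(10 + 11)/(2 - 12) = -2226/(-10) = -2226*(-1)/10 = -106*(-21/10) = 1113/5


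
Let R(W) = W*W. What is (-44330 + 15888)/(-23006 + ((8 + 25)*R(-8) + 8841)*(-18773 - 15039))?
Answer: 14221/185182921 ≈ 7.6794e-5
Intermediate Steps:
R(W) = W²
(-44330 + 15888)/(-23006 + ((8 + 25)*R(-8) + 8841)*(-18773 - 15039)) = (-44330 + 15888)/(-23006 + ((8 + 25)*(-8)² + 8841)*(-18773 - 15039)) = -28442/(-23006 + (33*64 + 8841)*(-33812)) = -28442/(-23006 + (2112 + 8841)*(-33812)) = -28442/(-23006 + 10953*(-33812)) = -28442/(-23006 - 370342836) = -28442/(-370365842) = -28442*(-1/370365842) = 14221/185182921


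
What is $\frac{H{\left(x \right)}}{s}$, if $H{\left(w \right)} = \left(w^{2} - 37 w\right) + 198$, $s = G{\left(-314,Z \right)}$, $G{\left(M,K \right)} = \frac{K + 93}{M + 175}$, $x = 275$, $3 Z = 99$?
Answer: $- \frac{4562536}{63} \approx -72421.0$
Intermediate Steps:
$Z = 33$ ($Z = \frac{1}{3} \cdot 99 = 33$)
$G{\left(M,K \right)} = \frac{93 + K}{175 + M}$
$s = - \frac{126}{139}$ ($s = \frac{93 + 33}{175 - 314} = \frac{1}{-139} \cdot 126 = \left(- \frac{1}{139}\right) 126 = - \frac{126}{139} \approx -0.90648$)
$H{\left(w \right)} = 198 + w^{2} - 37 w$
$\frac{H{\left(x \right)}}{s} = \frac{198 + 275^{2} - 10175}{- \frac{126}{139}} = \left(198 + 75625 - 10175\right) \left(- \frac{139}{126}\right) = 65648 \left(- \frac{139}{126}\right) = - \frac{4562536}{63}$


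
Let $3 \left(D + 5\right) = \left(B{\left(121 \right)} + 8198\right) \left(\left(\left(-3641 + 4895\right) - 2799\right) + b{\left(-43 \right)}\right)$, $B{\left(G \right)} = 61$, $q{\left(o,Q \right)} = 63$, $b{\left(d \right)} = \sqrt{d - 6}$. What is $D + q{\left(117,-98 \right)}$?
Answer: $-4253327 + 19271 i \approx -4.2533 \cdot 10^{6} + 19271.0 i$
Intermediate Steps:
$b{\left(d \right)} = \sqrt{-6 + d}$
$D = -4253390 + 19271 i$ ($D = -5 + \frac{\left(61 + 8198\right) \left(\left(\left(-3641 + 4895\right) - 2799\right) + \sqrt{-6 - 43}\right)}{3} = -5 + \frac{8259 \left(\left(1254 - 2799\right) + \sqrt{-49}\right)}{3} = -5 + \frac{8259 \left(-1545 + 7 i\right)}{3} = -5 + \frac{-12760155 + 57813 i}{3} = -5 - \left(4253385 - 19271 i\right) = -4253390 + 19271 i \approx -4.2534 \cdot 10^{6} + 19271.0 i$)
$D + q{\left(117,-98 \right)} = \left(-4253390 + 19271 i\right) + 63 = -4253327 + 19271 i$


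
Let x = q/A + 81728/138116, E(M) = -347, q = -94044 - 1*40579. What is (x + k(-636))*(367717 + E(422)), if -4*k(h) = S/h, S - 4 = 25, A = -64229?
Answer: 254293484716753615/256454065032 ≈ 9.9158e+5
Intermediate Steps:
S = 29 (S = 4 + 25 = 29)
q = -134623 (q = -94044 - 40579 = -134623)
k(h) = -29/(4*h)
x = 541884045/201614831 (x = -134623/(-64229) + 81728/138116 = -134623*(-1/64229) + 81728*(1/138116) = 134623/64229 + 20432/34529 = 541884045/201614831 ≈ 2.6877)
(x + k(-636))*(367717 + E(422)) = (541884045/201614831 - 29/4/(-636))*(367717 - 347) = (541884045/201614831 - 29/4*(-1/636))*367370 = (541884045/201614831 + 29/2544)*367370 = (1384399840579/512908130064)*367370 = 254293484716753615/256454065032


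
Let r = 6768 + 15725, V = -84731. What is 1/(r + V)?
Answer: -1/62238 ≈ -1.6067e-5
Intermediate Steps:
r = 22493
1/(r + V) = 1/(22493 - 84731) = 1/(-62238) = -1/62238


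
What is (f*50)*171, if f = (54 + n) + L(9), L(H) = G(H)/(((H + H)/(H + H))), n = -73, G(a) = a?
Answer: -85500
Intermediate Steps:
L(H) = H (L(H) = H/(((H + H)/(H + H))) = H/(((2*H)/((2*H)))) = H/(((2*H)*(1/(2*H)))) = H/1 = H*1 = H)
f = -10 (f = (54 - 73) + 9 = -19 + 9 = -10)
(f*50)*171 = -10*50*171 = -500*171 = -85500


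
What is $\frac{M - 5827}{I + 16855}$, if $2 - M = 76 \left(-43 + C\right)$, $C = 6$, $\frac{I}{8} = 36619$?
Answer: $- \frac{3013}{309807} \approx -0.0097254$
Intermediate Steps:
$I = 292952$ ($I = 8 \cdot 36619 = 292952$)
$M = 2814$ ($M = 2 - 76 \left(-43 + 6\right) = 2 - 76 \left(-37\right) = 2 - -2812 = 2 + 2812 = 2814$)
$\frac{M - 5827}{I + 16855} = \frac{2814 - 5827}{292952 + 16855} = - \frac{3013}{309807}$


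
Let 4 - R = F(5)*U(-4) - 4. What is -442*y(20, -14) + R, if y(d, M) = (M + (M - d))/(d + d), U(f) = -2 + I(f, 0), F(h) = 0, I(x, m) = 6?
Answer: 2692/5 ≈ 538.40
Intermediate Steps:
U(f) = 4 (U(f) = -2 + 6 = 4)
y(d, M) = (-d + 2*M)/(2*d) (y(d, M) = (-d + 2*M)/((2*d)) = (-d + 2*M)*(1/(2*d)) = (-d + 2*M)/(2*d))
R = 8 (R = 4 - (0*4 - 4) = 4 - (0 - 4) = 4 - 1*(-4) = 4 + 4 = 8)
-442*y(20, -14) + R = -442*(-14 - ½*20)/20 + 8 = -221*(-14 - 10)/10 + 8 = -221*(-24)/10 + 8 = -442*(-6/5) + 8 = 2652/5 + 8 = 2692/5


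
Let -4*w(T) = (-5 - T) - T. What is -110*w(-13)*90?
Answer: 51975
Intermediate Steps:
w(T) = 5/4 + T/2 (w(T) = -((-5 - T) - T)/4 = -(-5 - 2*T)/4 = 5/4 + T/2)
-110*w(-13)*90 = -110*(5/4 + (½)*(-13))*90 = -110*(5/4 - 13/2)*90 = -110*(-21/4)*90 = (1155/2)*90 = 51975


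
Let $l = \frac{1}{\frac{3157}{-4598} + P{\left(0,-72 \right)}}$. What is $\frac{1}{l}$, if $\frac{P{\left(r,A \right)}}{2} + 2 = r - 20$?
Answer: $- \frac{18679}{418} \approx -44.687$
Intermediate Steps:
$P{\left(r,A \right)} = -44 + 2 r$ ($P{\left(r,A \right)} = -4 + 2 \left(r - 20\right) = -4 + 2 \left(-20 + r\right) = -4 + \left(-40 + 2 r\right) = -44 + 2 r$)
$l = - \frac{418}{18679}$ ($l = \frac{1}{\frac{3157}{-4598} + \left(-44 + 2 \cdot 0\right)} = \frac{1}{3157 \left(- \frac{1}{4598}\right) + \left(-44 + 0\right)} = \frac{1}{- \frac{287}{418} - 44} = \frac{1}{- \frac{18679}{418}} = - \frac{418}{18679} \approx -0.022378$)
$\frac{1}{l} = \frac{1}{- \frac{418}{18679}} = - \frac{18679}{418}$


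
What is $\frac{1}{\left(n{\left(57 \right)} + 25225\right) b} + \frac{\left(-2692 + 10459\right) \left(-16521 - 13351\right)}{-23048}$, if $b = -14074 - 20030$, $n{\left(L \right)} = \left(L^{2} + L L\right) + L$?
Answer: $\frac{31433072286084479}{3122500170720} \approx 10067.0$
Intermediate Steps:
$n{\left(L \right)} = L + 2 L^{2}$ ($n{\left(L \right)} = \left(L^{2} + L^{2}\right) + L = 2 L^{2} + L = L + 2 L^{2}$)
$b = -34104$ ($b = -14074 - 20030 = -34104$)
$\frac{1}{\left(n{\left(57 \right)} + 25225\right) b} + \frac{\left(-2692 + 10459\right) \left(-16521 - 13351\right)}{-23048} = \frac{1}{\left(57 \left(1 + 2 \cdot 57\right) + 25225\right) \left(-34104\right)} + \frac{\left(-2692 + 10459\right) \left(-16521 - 13351\right)}{-23048} = \frac{1}{57 \left(1 + 114\right) + 25225} \left(- \frac{1}{34104}\right) + 7767 \left(-29872\right) \left(- \frac{1}{23048}\right) = \frac{1}{57 \cdot 115 + 25225} \left(- \frac{1}{34104}\right) - - \frac{29001978}{2881} = \frac{1}{6555 + 25225} \left(- \frac{1}{34104}\right) + \frac{29001978}{2881} = \frac{1}{31780} \left(- \frac{1}{34104}\right) + \frac{29001978}{2881} = - \frac{1}{1083825120} + \frac{29001978}{2881} = \frac{31433072286084479}{3122500170720}$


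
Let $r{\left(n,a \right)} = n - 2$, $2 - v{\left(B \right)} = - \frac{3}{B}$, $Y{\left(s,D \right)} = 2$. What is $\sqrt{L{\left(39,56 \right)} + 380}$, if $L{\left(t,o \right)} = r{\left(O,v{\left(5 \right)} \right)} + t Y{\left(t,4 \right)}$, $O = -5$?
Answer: $\sqrt{451} \approx 21.237$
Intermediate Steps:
$v{\left(B \right)} = 2 + \frac{3}{B}$ ($v{\left(B \right)} = 2 - - \frac{3}{B} = 2 + \frac{3}{B}$)
$r{\left(n,a \right)} = -2 + n$ ($r{\left(n,a \right)} = n - 2 = -2 + n$)
$L{\left(t,o \right)} = -7 + 2 t$ ($L{\left(t,o \right)} = \left(-2 - 5\right) + t 2 = -7 + 2 t$)
$\sqrt{L{\left(39,56 \right)} + 380} = \sqrt{\left(-7 + 2 \cdot 39\right) + 380} = \sqrt{\left(-7 + 78\right) + 380} = \sqrt{71 + 380} = \sqrt{451}$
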